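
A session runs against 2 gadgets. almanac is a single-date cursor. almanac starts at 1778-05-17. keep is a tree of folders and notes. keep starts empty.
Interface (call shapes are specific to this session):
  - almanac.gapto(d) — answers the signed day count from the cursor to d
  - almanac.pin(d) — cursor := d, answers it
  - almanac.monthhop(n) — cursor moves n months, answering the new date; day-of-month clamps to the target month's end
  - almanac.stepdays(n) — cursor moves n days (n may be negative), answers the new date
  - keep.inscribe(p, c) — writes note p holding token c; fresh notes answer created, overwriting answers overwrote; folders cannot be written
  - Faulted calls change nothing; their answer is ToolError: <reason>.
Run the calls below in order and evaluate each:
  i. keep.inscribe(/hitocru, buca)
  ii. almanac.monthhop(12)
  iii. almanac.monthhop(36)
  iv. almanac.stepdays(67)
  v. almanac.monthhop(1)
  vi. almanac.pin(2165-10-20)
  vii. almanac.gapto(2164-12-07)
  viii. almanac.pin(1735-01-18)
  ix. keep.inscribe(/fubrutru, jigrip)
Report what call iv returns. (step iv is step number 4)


Answer: 1782-07-23

Derivation:
Do: inscribe[/hitocru; buca]
See: created
Do: monthhop[12]
See: 1779-05-17
Do: monthhop[36]
See: 1782-05-17
Do: stepdays[67]
See: 1782-07-23
Do: monthhop[1]
See: 1782-08-23
Do: pin[2165-10-20]
See: 2165-10-20
Do: gapto[2164-12-07]
See: -317
Do: pin[1735-01-18]
See: 1735-01-18
Do: inscribe[/fubrutru; jigrip]
See: created


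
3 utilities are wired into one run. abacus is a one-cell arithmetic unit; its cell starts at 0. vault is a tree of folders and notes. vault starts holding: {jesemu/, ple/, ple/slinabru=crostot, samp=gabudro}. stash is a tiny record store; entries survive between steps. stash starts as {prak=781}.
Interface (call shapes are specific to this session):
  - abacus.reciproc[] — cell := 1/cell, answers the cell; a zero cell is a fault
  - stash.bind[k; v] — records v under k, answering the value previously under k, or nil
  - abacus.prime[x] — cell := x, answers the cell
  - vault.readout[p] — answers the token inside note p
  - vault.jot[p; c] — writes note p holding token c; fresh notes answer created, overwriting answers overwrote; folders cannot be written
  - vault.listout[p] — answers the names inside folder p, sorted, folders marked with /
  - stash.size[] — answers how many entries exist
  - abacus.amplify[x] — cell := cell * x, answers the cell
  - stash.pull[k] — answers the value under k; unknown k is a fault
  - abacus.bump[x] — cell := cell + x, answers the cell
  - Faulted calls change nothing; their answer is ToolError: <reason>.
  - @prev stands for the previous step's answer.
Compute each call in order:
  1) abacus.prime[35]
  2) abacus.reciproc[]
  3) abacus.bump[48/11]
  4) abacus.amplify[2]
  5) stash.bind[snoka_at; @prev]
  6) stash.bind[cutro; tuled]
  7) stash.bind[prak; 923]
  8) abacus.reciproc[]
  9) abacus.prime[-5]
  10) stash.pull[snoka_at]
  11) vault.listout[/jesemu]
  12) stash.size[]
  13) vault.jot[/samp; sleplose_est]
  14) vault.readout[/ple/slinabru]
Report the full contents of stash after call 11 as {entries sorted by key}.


% 1. abacus.prime(35) == 35
% 2. abacus.reciproc() == 1/35
% 3. abacus.bump(48/11) == 1691/385
% 4. abacus.amplify(2) == 3382/385
% 5. stash.bind(snoka_at, @prev) == nil
% 6. stash.bind(cutro, tuled) == nil
% 7. stash.bind(prak, 923) == 781
% 8. abacus.reciproc() == 385/3382
% 9. abacus.prime(-5) == -5
% 10. stash.pull(snoka_at) == 3382/385
% 11. vault.listout(/jesemu) == []
% 12. stash.size() == 3
% 13. vault.jot(/samp, sleplose_est) == overwrote
% 14. vault.readout(/ple/slinabru) == crostot

Answer: {cutro=tuled, prak=923, snoka_at=3382/385}


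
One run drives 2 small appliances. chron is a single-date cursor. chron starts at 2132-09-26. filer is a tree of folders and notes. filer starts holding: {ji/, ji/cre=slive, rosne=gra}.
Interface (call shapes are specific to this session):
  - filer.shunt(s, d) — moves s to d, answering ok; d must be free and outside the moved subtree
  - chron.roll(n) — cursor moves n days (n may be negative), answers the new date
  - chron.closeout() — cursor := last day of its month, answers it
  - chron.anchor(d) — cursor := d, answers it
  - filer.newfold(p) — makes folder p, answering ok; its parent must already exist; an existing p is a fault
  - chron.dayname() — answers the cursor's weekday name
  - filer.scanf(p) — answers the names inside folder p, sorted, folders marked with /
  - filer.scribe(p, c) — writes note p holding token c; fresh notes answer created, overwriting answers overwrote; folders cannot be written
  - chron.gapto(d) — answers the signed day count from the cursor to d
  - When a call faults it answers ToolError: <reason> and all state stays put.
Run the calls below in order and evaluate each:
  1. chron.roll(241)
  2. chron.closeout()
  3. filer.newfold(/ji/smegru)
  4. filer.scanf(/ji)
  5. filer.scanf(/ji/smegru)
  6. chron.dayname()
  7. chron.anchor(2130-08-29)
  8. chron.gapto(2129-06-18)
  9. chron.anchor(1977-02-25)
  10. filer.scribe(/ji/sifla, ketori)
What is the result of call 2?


! chron.roll(n: 241) ~> 2133-05-25
! chron.closeout() ~> 2133-05-31
! filer.newfold(p: /ji/smegru) ~> ok
! filer.scanf(p: /ji) ~> [cre, smegru/]
! filer.scanf(p: /ji/smegru) ~> []
! chron.dayname() ~> Sunday
! chron.anchor(d: 2130-08-29) ~> 2130-08-29
! chron.gapto(d: 2129-06-18) ~> -437
! chron.anchor(d: 1977-02-25) ~> 1977-02-25
! filer.scribe(p: /ji/sifla, c: ketori) ~> created

Answer: 2133-05-31


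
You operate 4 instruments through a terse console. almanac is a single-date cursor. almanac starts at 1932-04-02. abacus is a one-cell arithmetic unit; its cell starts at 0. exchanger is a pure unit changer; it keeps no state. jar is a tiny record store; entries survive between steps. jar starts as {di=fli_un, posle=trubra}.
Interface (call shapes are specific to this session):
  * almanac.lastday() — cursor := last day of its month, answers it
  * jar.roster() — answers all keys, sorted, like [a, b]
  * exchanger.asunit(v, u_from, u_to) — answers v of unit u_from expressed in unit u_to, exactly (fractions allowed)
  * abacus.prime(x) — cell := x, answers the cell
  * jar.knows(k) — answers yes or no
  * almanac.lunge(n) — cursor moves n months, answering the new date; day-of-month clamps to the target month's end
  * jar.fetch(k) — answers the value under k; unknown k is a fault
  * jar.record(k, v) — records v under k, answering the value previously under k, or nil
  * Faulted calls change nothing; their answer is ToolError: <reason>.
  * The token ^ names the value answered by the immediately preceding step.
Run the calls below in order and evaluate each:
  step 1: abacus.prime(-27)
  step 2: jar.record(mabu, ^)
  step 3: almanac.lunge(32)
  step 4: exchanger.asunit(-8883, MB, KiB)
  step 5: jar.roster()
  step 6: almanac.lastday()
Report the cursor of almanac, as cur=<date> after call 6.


Answer: cur=1934-12-31

Derivation:
# abacus.prime(x→-27) : -27
# jar.record(k→mabu, v→^) : nil
# almanac.lunge(n→32) : 1934-12-02
# exchanger.asunit(v→-8883, u_from→MB, u_to→KiB) : -138796875/16
# jar.roster() : [di, mabu, posle]
# almanac.lastday() : 1934-12-31


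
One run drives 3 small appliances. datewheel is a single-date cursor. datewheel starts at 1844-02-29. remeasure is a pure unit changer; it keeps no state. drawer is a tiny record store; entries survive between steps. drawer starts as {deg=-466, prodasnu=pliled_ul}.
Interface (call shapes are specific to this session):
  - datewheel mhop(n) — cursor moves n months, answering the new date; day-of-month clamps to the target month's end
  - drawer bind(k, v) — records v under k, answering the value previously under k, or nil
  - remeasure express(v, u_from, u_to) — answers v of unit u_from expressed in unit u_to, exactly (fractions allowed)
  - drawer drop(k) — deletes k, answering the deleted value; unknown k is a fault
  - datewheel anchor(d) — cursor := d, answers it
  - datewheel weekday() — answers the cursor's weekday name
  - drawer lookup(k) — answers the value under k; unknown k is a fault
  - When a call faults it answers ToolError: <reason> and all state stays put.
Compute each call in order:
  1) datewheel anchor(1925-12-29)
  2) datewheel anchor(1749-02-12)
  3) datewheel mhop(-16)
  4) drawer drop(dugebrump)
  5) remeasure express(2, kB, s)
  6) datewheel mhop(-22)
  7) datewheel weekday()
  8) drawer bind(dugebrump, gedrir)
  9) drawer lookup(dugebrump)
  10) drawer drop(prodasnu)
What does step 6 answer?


;; datewheel anchor(1925-12-29) : 1925-12-29
;; datewheel anchor(1749-02-12) : 1749-02-12
;; datewheel mhop(-16) : 1747-10-12
;; drawer drop(dugebrump) : ToolError: no such key dugebrump
;; remeasure express(2, kB, s) : ToolError: incompatible units
;; datewheel mhop(-22) : 1745-12-12
;; datewheel weekday() : Sunday
;; drawer bind(dugebrump, gedrir) : nil
;; drawer lookup(dugebrump) : gedrir
;; drawer drop(prodasnu) : pliled_ul

Answer: 1745-12-12


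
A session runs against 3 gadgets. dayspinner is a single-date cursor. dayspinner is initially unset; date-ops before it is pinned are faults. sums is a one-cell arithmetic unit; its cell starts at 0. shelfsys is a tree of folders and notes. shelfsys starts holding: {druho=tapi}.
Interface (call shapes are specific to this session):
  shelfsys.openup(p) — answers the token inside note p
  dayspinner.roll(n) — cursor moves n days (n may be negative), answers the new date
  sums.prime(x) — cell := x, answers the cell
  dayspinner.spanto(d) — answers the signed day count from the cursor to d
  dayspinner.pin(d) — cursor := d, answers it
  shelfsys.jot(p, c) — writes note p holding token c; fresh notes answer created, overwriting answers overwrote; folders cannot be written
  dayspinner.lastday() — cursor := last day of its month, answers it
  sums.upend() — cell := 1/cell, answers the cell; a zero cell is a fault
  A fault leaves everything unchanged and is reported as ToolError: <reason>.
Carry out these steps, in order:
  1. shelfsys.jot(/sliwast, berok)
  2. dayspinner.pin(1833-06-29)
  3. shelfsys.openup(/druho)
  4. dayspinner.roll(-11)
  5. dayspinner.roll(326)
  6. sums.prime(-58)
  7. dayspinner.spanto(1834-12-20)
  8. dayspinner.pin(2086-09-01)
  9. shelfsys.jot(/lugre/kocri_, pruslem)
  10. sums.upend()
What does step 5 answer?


! shelfsys.jot(p=/sliwast, c=berok) -> created
! dayspinner.pin(d=1833-06-29) -> 1833-06-29
! shelfsys.openup(p=/druho) -> tapi
! dayspinner.roll(n=-11) -> 1833-06-18
! dayspinner.roll(n=326) -> 1834-05-10
! sums.prime(x=-58) -> -58
! dayspinner.spanto(d=1834-12-20) -> 224
! dayspinner.pin(d=2086-09-01) -> 2086-09-01
! shelfsys.jot(p=/lugre/kocri_, c=pruslem) -> ToolError: no parent
! sums.upend() -> -1/58

Answer: 1834-05-10


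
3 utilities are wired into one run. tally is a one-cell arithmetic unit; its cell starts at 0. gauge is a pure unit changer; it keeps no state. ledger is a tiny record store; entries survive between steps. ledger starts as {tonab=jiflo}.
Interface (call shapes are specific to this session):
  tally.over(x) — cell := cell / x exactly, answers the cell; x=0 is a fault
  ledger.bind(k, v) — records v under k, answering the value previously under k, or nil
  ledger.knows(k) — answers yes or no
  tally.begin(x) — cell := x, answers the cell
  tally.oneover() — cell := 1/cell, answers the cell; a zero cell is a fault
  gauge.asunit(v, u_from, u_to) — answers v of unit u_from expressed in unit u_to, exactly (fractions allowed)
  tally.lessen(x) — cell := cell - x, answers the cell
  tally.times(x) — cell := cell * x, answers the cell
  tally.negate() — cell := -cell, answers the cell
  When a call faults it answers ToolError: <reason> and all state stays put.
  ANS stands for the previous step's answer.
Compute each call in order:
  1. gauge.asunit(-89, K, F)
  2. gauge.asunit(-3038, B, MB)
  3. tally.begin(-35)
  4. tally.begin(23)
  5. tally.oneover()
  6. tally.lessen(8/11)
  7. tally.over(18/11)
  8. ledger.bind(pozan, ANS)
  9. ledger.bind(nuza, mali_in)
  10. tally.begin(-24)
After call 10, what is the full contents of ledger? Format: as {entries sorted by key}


Answer: {nuza=mali_in, pozan=-173/414, tonab=jiflo}

Derivation:
% 1. gauge.asunit(v: -89, u_from: K, u_to: F) => -61987/100
% 2. gauge.asunit(v: -3038, u_from: B, u_to: MB) => -1519/500000
% 3. tally.begin(x: -35) => -35
% 4. tally.begin(x: 23) => 23
% 5. tally.oneover() => 1/23
% 6. tally.lessen(x: 8/11) => -173/253
% 7. tally.over(x: 18/11) => -173/414
% 8. ledger.bind(k: pozan, v: ANS) => nil
% 9. ledger.bind(k: nuza, v: mali_in) => nil
% 10. tally.begin(x: -24) => -24


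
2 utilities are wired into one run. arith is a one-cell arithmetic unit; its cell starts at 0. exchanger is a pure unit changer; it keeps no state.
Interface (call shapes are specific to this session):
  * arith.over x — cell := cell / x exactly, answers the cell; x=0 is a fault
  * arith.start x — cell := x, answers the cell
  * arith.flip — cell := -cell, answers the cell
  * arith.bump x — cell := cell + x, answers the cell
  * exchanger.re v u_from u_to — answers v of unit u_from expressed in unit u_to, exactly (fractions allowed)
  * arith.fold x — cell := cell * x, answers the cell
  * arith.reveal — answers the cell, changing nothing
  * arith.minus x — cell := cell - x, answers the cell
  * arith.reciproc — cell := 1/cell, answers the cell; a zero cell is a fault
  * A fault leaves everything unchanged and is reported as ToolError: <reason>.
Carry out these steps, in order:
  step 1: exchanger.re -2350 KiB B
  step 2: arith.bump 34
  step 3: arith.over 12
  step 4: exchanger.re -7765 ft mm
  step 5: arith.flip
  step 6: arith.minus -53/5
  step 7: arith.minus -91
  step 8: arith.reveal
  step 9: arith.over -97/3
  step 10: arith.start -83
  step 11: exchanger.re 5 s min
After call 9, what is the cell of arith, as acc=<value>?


·→ exchanger.re(v→-2350, u_from→KiB, u_to→B)
·← -2406400
·→ arith.bump(x→34)
·← 34
·→ arith.over(x→12)
·← 17/6
·→ exchanger.re(v→-7765, u_from→ft, u_to→mm)
·← -2366772
·→ arith.flip()
·← -17/6
·→ arith.minus(x→-53/5)
·← 233/30
·→ arith.minus(x→-91)
·← 2963/30
·→ arith.reveal()
·← 2963/30
·→ arith.over(x→-97/3)
·← -2963/970
·→ arith.start(x→-83)
·← -83
·→ exchanger.re(v→5, u_from→s, u_to→min)
·← 1/12

Answer: acc=-2963/970


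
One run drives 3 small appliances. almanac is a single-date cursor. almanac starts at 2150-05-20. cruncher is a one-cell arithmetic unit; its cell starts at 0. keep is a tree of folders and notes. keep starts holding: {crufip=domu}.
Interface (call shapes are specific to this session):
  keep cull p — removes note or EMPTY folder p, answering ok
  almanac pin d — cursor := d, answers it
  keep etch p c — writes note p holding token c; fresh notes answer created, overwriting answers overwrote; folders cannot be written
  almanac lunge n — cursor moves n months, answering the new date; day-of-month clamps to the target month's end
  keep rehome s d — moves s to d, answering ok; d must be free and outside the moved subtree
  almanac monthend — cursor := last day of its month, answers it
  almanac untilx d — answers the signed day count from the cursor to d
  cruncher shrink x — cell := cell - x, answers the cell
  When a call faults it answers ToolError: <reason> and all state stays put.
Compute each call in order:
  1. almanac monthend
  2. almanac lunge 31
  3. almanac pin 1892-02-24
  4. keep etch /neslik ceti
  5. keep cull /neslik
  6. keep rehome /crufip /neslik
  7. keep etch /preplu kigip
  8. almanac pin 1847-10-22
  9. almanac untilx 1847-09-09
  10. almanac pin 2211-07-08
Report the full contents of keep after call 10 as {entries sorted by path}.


Answer: {neslik=domu, preplu=kigip}

Derivation:
// 1. almanac monthend() : 2150-05-31
// 2. almanac lunge(n='31') : 2152-12-31
// 3. almanac pin(d='1892-02-24') : 1892-02-24
// 4. keep etch(p='/neslik', c='ceti') : created
// 5. keep cull(p='/neslik') : ok
// 6. keep rehome(s='/crufip', d='/neslik') : ok
// 7. keep etch(p='/preplu', c='kigip') : created
// 8. almanac pin(d='1847-10-22') : 1847-10-22
// 9. almanac untilx(d='1847-09-09') : -43
// 10. almanac pin(d='2211-07-08') : 2211-07-08


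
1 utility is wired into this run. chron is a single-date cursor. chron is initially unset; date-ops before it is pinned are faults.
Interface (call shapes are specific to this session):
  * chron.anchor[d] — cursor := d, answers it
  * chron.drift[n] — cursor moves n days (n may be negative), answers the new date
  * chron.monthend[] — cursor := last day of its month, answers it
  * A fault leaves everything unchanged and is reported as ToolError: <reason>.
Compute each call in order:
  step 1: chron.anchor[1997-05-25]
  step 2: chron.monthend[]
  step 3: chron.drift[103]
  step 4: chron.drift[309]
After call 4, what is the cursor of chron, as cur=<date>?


I use chron.anchor using d→1997-05-25, giving 1997-05-25.
Then chron.monthend, and get 1997-05-31.
Invoking chron.drift using n→103, which returns 1997-09-11.
I call chron.drift using n→309, yielding 1998-07-17.

Answer: cur=1998-07-17


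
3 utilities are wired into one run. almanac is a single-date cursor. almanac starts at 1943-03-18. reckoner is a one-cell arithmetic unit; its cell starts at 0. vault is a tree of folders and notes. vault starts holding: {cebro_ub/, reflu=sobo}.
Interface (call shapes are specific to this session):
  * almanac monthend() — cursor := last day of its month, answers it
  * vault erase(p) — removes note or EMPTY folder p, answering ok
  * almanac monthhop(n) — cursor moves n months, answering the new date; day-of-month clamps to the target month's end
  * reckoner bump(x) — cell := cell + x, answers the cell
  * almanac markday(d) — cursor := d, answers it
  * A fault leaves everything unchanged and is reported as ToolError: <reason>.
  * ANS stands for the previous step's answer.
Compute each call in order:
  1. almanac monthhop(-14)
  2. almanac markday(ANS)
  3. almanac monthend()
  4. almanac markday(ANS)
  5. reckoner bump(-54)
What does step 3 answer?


CALL almanac monthhop[n: -14]
RET  1942-01-18
CALL almanac markday[d: ANS]
RET  1942-01-18
CALL almanac monthend[]
RET  1942-01-31
CALL almanac markday[d: ANS]
RET  1942-01-31
CALL reckoner bump[x: -54]
RET  -54

Answer: 1942-01-31


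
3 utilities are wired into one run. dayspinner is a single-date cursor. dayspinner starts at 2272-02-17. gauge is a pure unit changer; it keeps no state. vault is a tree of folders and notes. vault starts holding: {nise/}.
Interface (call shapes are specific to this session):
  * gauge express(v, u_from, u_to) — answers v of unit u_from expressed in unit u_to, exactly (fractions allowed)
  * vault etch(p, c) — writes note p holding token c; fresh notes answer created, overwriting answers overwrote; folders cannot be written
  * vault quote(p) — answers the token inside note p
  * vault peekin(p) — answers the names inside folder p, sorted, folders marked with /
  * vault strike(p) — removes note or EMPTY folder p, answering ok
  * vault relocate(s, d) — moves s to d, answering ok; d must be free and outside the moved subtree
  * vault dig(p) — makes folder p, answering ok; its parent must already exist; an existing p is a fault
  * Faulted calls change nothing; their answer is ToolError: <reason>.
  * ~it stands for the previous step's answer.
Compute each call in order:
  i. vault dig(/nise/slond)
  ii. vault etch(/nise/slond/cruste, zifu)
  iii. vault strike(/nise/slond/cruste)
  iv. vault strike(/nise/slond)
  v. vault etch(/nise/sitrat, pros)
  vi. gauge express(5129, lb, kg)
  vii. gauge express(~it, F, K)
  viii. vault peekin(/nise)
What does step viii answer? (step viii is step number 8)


~$ vault dig p='/nise/slond'
[out] ok
~$ vault etch p='/nise/slond/cruste' c='zifu'
[out] created
~$ vault strike p='/nise/slond/cruste'
[out] ok
~$ vault strike p='/nise/slond'
[out] ok
~$ vault etch p='/nise/sitrat' c='pros'
[out] created
~$ gauge express v='5129' u_from='lb' u_to='kg'
[out] 232647526573/100000000
~$ gauge express v='~it' u_from='F' u_to='K'
[out] 278614526573/180000000
~$ vault peekin p='/nise'
[out] [sitrat]

Answer: [sitrat]


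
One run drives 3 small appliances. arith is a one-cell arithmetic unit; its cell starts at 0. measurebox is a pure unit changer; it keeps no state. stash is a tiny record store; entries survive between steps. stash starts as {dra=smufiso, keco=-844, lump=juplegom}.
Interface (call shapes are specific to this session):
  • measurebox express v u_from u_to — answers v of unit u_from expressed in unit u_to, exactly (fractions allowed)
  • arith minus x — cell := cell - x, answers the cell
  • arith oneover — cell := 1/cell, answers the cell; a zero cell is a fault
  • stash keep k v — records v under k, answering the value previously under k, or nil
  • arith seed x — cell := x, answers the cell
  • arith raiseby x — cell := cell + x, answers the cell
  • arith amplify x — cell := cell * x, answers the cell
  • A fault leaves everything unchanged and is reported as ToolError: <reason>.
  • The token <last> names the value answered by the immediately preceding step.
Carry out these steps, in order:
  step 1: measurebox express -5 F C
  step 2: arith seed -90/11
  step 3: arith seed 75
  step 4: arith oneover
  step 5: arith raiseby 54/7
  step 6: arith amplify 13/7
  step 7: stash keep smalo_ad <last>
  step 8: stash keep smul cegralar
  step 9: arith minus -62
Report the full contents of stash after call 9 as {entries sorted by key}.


Answer: {dra=smufiso, keco=-844, lump=juplegom, smalo_ad=52741/3675, smul=cegralar}

Derivation:
Then measurebox express passing v: -5, u_from: F, u_to: C, which returns -185/9.
I use arith seed passing x: -90/11: -90/11.
Invoking arith seed passing x: 75, — result: 75.
Then arith oneover, — result: 1/75.
Invoking arith raiseby passing x: 54/7: 4057/525.
Using arith amplify passing x: 13/7, and get 52741/3675.
I use stash keep passing k: smalo_ad, v: <last>, and observe nil.
Then stash keep passing k: smul, v: cegralar, → nil.
Now I run arith minus passing x: -62, yielding 280591/3675.


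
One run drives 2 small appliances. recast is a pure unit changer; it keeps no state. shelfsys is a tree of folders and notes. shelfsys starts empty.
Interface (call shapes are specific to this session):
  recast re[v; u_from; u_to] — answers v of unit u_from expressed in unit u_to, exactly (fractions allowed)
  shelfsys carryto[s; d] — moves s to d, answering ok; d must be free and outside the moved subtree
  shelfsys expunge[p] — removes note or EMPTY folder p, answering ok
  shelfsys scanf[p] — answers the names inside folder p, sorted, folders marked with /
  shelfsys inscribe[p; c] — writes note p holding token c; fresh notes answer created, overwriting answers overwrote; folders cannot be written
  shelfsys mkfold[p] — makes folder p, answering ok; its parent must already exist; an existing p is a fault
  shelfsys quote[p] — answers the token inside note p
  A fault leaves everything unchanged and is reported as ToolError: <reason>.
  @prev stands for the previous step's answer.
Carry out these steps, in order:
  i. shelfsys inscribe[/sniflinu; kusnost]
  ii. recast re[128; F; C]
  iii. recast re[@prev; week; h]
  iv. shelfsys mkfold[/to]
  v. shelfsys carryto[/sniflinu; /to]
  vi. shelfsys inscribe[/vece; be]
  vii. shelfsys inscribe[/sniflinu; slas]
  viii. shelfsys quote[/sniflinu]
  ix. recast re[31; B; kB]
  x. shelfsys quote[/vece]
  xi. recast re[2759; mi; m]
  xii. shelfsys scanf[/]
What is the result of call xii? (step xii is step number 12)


Answer: [sniflinu, to/, vece]

Derivation:
# shelfsys inscribe(p→/sniflinu, c→kusnost) == created
# recast re(v→128, u_from→F, u_to→C) == 160/3
# recast re(v→@prev, u_from→week, u_to→h) == 8960
# shelfsys mkfold(p→/to) == ok
# shelfsys carryto(s→/sniflinu, d→/to) == ToolError: exists
# shelfsys inscribe(p→/vece, c→be) == created
# shelfsys inscribe(p→/sniflinu, c→slas) == overwrote
# shelfsys quote(p→/sniflinu) == slas
# recast re(v→31, u_from→B, u_to→kB) == 31/1000
# shelfsys quote(p→/vece) == be
# recast re(v→2759, u_from→mi, u_to→m) == 555022512/125
# shelfsys scanf(p→/) == [sniflinu, to/, vece]


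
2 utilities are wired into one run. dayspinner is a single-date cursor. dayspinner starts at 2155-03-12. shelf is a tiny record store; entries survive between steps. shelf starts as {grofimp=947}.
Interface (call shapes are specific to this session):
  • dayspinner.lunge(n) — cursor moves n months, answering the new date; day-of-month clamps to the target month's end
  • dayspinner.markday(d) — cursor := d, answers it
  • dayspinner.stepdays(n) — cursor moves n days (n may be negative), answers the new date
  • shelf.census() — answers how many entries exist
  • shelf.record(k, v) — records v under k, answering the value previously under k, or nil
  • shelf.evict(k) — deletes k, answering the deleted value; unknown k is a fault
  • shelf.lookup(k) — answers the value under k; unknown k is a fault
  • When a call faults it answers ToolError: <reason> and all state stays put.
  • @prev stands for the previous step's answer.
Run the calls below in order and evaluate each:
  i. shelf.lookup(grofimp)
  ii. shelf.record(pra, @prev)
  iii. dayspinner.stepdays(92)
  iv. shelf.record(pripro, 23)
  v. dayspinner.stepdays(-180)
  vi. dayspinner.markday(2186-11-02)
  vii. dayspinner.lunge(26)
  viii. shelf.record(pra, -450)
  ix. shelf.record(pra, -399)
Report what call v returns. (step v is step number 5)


Then shelf.lookup with k: grofimp, giving 947.
Now I run shelf.record with k: pra, v: @prev, and get nil.
I invoke dayspinner.stepdays with n: 92, and get 2155-06-12.
Calling shelf.record with k: pripro, v: 23, and observe nil.
Calling dayspinner.stepdays with n: -180, and get 2154-12-14.
Invoking dayspinner.markday with d: 2186-11-02, giving 2186-11-02.
Invoking dayspinner.lunge with n: 26, and observe 2189-01-02.
I call shelf.record with k: pra, v: -450: 947.
I run shelf.record with k: pra, v: -399, giving -450.

Answer: 2154-12-14


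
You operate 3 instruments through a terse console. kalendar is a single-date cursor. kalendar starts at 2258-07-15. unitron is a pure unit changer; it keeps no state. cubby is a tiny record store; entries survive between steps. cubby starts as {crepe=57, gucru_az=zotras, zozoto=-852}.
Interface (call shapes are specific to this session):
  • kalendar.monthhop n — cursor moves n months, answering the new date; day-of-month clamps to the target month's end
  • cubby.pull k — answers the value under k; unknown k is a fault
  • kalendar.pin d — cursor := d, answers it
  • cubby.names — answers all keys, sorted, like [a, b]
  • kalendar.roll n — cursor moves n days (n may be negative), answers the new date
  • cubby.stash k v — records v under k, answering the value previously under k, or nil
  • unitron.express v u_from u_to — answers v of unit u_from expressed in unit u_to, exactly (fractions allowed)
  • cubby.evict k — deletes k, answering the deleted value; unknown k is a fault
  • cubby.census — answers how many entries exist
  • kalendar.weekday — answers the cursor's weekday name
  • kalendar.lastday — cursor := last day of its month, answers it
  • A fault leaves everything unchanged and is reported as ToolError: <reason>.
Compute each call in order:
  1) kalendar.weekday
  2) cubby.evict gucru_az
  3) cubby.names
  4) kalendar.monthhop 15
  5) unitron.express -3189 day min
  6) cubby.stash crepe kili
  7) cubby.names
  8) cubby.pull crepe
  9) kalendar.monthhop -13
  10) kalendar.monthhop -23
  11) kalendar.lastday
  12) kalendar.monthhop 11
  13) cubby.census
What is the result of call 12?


>> kalendar.weekday()
<< Thursday
>> cubby.evict(k: gucru_az)
<< zotras
>> cubby.names()
<< [crepe, zozoto]
>> kalendar.monthhop(n: 15)
<< 2259-10-15
>> unitron.express(v: -3189, u_from: day, u_to: min)
<< -4592160
>> cubby.stash(k: crepe, v: kili)
<< 57
>> cubby.names()
<< [crepe, zozoto]
>> cubby.pull(k: crepe)
<< kili
>> kalendar.monthhop(n: -13)
<< 2258-09-15
>> kalendar.monthhop(n: -23)
<< 2256-10-15
>> kalendar.lastday()
<< 2256-10-31
>> kalendar.monthhop(n: 11)
<< 2257-09-30
>> cubby.census()
<< 2

Answer: 2257-09-30


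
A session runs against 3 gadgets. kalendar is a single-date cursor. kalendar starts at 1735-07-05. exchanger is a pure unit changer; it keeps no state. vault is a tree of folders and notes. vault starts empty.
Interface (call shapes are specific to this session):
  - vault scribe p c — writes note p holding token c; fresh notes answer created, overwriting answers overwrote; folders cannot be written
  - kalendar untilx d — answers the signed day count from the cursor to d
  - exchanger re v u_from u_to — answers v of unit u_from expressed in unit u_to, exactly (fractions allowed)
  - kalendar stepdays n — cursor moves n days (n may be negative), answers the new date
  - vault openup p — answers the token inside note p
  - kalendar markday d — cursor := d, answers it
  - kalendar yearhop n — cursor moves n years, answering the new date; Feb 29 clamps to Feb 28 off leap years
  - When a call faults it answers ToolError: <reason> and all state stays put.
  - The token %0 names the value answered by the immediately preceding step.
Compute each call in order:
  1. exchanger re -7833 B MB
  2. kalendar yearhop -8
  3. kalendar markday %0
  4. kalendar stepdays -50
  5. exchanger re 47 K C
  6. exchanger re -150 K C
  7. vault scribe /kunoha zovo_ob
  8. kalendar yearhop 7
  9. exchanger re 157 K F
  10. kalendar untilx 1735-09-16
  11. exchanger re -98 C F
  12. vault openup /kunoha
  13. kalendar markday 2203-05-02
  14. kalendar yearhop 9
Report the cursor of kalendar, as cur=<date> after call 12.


>>> exchanger re v→-7833 u_from→B u_to→MB
= -7833/1000000
>>> kalendar yearhop n→-8
= 1727-07-05
>>> kalendar markday d→%0
= 1727-07-05
>>> kalendar stepdays n→-50
= 1727-05-16
>>> exchanger re v→47 u_from→K u_to→C
= -4523/20
>>> exchanger re v→-150 u_from→K u_to→C
= -8463/20
>>> vault scribe p→/kunoha c→zovo_ob
= created
>>> kalendar yearhop n→7
= 1734-05-16
>>> exchanger re v→157 u_from→K u_to→F
= -17707/100
>>> kalendar untilx d→1735-09-16
= 488
>>> exchanger re v→-98 u_from→C u_to→F
= -722/5
>>> vault openup p→/kunoha
= zovo_ob
>>> kalendar markday d→2203-05-02
= 2203-05-02
>>> kalendar yearhop n→9
= 2212-05-02

Answer: cur=1734-05-16


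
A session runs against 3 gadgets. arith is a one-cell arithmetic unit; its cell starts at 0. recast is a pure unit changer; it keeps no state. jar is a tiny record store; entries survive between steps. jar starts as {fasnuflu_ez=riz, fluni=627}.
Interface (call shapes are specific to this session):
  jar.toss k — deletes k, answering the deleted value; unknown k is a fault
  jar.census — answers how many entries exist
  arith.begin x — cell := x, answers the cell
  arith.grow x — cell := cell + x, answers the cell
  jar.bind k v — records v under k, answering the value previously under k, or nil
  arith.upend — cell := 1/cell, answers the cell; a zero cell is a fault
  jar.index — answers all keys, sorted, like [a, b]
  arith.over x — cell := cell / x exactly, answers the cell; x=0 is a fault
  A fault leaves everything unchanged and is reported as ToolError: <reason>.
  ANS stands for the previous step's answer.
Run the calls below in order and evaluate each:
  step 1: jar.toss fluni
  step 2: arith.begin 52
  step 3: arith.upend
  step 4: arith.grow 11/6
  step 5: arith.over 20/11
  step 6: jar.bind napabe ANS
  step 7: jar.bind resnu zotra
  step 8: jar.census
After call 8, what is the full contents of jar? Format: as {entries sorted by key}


// 1. jar.toss(k→fluni) => 627
// 2. arith.begin(x→52) => 52
// 3. arith.upend() => 1/52
// 4. arith.grow(x→11/6) => 289/156
// 5. arith.over(x→20/11) => 3179/3120
// 6. jar.bind(k→napabe, v→ANS) => nil
// 7. jar.bind(k→resnu, v→zotra) => nil
// 8. jar.census() => 3

Answer: {fasnuflu_ez=riz, napabe=3179/3120, resnu=zotra}


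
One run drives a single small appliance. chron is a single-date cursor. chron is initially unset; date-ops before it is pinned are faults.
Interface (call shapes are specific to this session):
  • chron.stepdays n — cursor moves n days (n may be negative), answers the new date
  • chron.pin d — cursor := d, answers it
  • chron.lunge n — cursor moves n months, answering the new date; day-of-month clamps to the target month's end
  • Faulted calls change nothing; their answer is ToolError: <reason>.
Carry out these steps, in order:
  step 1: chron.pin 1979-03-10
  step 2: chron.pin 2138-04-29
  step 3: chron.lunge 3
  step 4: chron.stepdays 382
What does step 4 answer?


Answer: 2139-08-15

Derivation:
% 1. chron.pin(d='1979-03-10') ~> 1979-03-10
% 2. chron.pin(d='2138-04-29') ~> 2138-04-29
% 3. chron.lunge(n='3') ~> 2138-07-29
% 4. chron.stepdays(n='382') ~> 2139-08-15


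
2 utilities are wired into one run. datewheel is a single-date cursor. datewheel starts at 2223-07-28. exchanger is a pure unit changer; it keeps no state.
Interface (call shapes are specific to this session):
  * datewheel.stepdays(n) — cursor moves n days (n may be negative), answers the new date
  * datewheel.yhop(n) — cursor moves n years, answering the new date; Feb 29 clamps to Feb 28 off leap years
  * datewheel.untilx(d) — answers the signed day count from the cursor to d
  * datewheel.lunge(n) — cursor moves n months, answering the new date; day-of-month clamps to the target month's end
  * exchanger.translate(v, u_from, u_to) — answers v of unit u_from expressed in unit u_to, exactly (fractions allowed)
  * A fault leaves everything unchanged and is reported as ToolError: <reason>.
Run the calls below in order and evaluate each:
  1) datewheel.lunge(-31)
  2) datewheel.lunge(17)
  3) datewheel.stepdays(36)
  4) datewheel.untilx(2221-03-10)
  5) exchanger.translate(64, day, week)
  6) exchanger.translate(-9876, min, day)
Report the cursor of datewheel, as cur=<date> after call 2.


Step: lunge[n='-31']
Result: 2220-12-28
Step: lunge[n='17']
Result: 2222-05-28
Step: stepdays[n='36']
Result: 2222-07-03
Step: untilx[d='2221-03-10']
Result: -480
Step: translate[v='64'; u_from='day'; u_to='week']
Result: 64/7
Step: translate[v='-9876'; u_from='min'; u_to='day']
Result: -823/120

Answer: cur=2222-05-28


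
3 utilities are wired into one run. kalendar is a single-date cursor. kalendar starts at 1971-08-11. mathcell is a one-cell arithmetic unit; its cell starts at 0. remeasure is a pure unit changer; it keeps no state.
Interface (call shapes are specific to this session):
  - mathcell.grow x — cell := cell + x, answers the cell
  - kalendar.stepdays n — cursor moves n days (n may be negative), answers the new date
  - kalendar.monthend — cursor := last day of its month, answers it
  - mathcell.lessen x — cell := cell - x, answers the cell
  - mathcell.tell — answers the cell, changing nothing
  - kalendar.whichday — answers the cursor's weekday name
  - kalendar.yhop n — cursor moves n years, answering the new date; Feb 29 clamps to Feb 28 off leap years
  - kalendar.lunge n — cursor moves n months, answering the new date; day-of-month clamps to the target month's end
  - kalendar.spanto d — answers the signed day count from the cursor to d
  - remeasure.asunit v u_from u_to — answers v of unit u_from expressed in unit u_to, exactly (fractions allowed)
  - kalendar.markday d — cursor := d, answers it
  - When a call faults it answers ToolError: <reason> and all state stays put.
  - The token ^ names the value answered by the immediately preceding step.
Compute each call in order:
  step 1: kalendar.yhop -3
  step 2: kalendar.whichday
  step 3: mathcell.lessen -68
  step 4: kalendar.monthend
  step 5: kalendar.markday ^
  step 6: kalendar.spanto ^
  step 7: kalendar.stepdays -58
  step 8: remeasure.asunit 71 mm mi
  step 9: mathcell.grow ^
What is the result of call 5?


# yhop(n→-3) -> 1968-08-11
# whichday() -> Sunday
# lessen(x→-68) -> 68
# monthend() -> 1968-08-31
# markday(d→^) -> 1968-08-31
# spanto(d→^) -> 0
# stepdays(n→-58) -> 1968-07-04
# asunit(v→71, u_from→mm, u_to→mi) -> 71/1609344
# grow(x→^) -> 109435463/1609344

Answer: 1968-08-31


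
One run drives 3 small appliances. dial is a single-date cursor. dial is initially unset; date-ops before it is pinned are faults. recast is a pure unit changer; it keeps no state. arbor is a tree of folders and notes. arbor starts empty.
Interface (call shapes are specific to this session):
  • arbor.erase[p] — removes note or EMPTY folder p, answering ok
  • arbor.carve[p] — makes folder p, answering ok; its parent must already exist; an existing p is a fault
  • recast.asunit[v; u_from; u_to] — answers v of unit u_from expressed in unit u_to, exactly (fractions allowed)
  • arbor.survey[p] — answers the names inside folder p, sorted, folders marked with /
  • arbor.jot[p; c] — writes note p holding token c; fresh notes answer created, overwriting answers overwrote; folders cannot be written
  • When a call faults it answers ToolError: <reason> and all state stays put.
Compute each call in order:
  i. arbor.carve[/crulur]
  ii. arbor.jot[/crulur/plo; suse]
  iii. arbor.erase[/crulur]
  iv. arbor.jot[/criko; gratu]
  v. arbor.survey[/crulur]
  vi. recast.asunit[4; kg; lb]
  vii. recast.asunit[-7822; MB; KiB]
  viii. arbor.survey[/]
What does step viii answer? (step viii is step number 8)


! 1. arbor.carve(p='/crulur') => ok
! 2. arbor.jot(p='/crulur/plo', c='suse') => created
! 3. arbor.erase(p='/crulur') => ToolError: not empty
! 4. arbor.jot(p='/criko', c='gratu') => created
! 5. arbor.survey(p='/crulur') => [plo]
! 6. recast.asunit(v='4', u_from='kg', u_to='lb') => 400000000/45359237
! 7. recast.asunit(v='-7822', u_from='MB', u_to='KiB') => -61109375/8
! 8. arbor.survey(p='/') => [criko, crulur/]

Answer: [criko, crulur/]


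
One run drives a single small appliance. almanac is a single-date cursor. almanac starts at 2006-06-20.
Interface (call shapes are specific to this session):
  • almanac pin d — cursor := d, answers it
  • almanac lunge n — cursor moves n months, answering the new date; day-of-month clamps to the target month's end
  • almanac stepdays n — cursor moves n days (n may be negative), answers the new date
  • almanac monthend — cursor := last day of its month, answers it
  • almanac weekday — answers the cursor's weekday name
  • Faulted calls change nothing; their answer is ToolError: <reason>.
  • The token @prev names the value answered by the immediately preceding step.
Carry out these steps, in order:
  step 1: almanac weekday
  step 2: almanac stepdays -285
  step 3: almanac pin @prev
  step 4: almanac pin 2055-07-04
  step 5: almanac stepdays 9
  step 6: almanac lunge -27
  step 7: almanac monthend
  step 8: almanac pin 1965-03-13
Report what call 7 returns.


Answer: 2053-04-30

Derivation:
==> almanac weekday()
<== Tuesday
==> almanac stepdays(-285)
<== 2005-09-08
==> almanac pin(@prev)
<== 2005-09-08
==> almanac pin(2055-07-04)
<== 2055-07-04
==> almanac stepdays(9)
<== 2055-07-13
==> almanac lunge(-27)
<== 2053-04-13
==> almanac monthend()
<== 2053-04-30
==> almanac pin(1965-03-13)
<== 1965-03-13


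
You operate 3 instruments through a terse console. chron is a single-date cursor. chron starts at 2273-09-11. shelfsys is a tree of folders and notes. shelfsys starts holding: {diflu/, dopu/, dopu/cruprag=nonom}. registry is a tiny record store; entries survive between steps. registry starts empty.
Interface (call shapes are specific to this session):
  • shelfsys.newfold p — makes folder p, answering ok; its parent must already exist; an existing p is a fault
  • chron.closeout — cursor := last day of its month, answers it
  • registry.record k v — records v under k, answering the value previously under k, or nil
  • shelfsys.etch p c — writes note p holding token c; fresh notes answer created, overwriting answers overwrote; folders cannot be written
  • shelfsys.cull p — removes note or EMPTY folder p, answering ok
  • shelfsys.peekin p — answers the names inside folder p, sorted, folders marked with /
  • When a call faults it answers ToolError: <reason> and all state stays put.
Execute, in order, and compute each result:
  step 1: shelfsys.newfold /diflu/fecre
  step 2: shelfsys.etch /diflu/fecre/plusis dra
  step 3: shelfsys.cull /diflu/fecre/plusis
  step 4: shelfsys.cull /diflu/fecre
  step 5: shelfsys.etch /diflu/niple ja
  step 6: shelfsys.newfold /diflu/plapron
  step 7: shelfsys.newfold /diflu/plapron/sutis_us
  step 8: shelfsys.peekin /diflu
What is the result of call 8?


[in] shelfsys.newfold p: /diflu/fecre
[out] ok
[in] shelfsys.etch p: /diflu/fecre/plusis c: dra
[out] created
[in] shelfsys.cull p: /diflu/fecre/plusis
[out] ok
[in] shelfsys.cull p: /diflu/fecre
[out] ok
[in] shelfsys.etch p: /diflu/niple c: ja
[out] created
[in] shelfsys.newfold p: /diflu/plapron
[out] ok
[in] shelfsys.newfold p: /diflu/plapron/sutis_us
[out] ok
[in] shelfsys.peekin p: /diflu
[out] [niple, plapron/]

Answer: [niple, plapron/]
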